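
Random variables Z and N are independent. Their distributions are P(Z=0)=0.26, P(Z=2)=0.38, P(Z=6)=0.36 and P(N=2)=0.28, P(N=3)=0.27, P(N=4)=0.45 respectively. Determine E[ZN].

E[ZN] = Σ_z Σ_n zn · P(Z=z)P(N=n)
 = 0·0.0728 + 0·0.0702 + 0·0.117 + 4·0.1064 + 6·0.1026 + 8·0.171 + 12·0.1008 + 18·0.0972 + 24·0.162
 = 0 + 0 + 0 + 0.4256 + 0.6156 + 1.368 + 1.2096 + 1.7496 + 3.888
 = 9.2564

9.2564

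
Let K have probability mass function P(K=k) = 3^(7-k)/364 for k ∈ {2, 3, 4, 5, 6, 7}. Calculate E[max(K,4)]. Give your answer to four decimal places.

E[max(K,4)] = Σ max(k,4)·P(K=k)
 = 4·243/364 + 4·81/364 + 4·27/364 + 5·9/364 + 6·3/364 + 7·1/364
 = 243/91 + 81/91 + 27/91 + 45/364 + 9/182 + 1/52
 = 737/182

4.0495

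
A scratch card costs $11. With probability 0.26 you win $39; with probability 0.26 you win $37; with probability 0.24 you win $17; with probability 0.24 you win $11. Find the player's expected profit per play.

E[payout] = 39·0.26 + 37·0.26 + 17·0.24 + 11·0.24
 = 10.14 + 9.62 + 4.08 + 2.64
 = 26.48
Net = 26.48 - 11 = 15.48

15.48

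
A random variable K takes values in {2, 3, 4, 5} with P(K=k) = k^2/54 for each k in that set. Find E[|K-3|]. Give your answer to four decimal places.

1.2963

E[|K-3|] = Σ |k-3|·P(K=k)
 = 1·2/27 + 0·1/6 + 1·8/27 + 2·25/54
 = 2/27 + 0 + 8/27 + 25/27
 = 35/27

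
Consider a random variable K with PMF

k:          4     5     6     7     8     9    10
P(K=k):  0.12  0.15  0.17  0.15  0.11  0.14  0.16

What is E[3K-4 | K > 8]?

P(K > 8) = 0.14 + 0.16 = 0.3.
E[3K-4 | K > 8] = [23·0.14 + 26·0.16] / 0.3
 = 7.38 / 0.3
 = 123/5

24.6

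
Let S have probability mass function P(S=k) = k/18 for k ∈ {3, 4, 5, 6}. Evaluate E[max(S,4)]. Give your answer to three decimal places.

4.944

E[max(S,4)] = Σ max(s,4)·P(S=s)
 = 4·1/6 + 4·2/9 + 5·5/18 + 6·1/3
 = 2/3 + 8/9 + 25/18 + 2
 = 89/18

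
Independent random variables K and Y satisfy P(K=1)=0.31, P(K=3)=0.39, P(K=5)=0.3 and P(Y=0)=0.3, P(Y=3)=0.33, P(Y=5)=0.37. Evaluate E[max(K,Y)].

E[max(K,Y)] = Σ_k Σ_y max(k,y) · P(K=k)P(Y=y)
 = 1·0.093 + 3·0.1023 + 5·0.1147 + 3·0.117 + 3·0.1287 + 5·0.1443 + 5·0.09 + 5·0.099 + 5·0.111
 = 0.093 + 0.3069 + 0.5735 + 0.351 + 0.3861 + 0.7215 + 0.45 + 0.495 + 0.555
 = 3.932

3.932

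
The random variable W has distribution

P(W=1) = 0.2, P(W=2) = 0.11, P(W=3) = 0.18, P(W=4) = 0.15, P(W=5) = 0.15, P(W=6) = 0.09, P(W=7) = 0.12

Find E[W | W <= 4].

P(W <= 4) = 0.2 + 0.11 + 0.18 + 0.15 = 0.64.
E[W | W <= 4] = [1·0.2 + 2·0.11 + 3·0.18 + 4·0.15] / 0.64
 = 1.56 / 0.64
 = 39/16

2.4375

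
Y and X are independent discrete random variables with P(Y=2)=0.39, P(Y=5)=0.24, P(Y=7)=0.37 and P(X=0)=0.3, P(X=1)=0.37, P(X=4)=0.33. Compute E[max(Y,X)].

E[max(Y,X)] = Σ_y Σ_x max(y,x) · P(Y=y)P(X=x)
 = 2·0.117 + 2·0.1443 + 4·0.1287 + 5·0.072 + 5·0.0888 + 5·0.0792 + 7·0.111 + 7·0.1369 + 7·0.1221
 = 0.234 + 0.2886 + 0.5148 + 0.36 + 0.444 + 0.396 + 0.777 + 0.9583 + 0.8547
 = 4.8274

4.8274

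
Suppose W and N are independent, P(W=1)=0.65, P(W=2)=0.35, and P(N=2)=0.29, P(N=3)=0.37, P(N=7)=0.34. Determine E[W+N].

5.42

E[W+N] = Σ_w Σ_n (w+n) · P(W=w)P(N=n)
 = 3·0.1885 + 4·0.2405 + 8·0.221 + 4·0.1015 + 5·0.1295 + 9·0.119
 = 0.5655 + 0.962 + 1.768 + 0.406 + 0.6475 + 1.071
 = 5.42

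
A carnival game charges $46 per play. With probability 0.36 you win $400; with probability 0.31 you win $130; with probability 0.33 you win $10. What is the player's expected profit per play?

E[payout] = 400·0.36 + 130·0.31 + 10·0.33
 = 144 + 40.3 + 3.3
 = 187.6
Net = 187.6 - 46 = 141.6

141.6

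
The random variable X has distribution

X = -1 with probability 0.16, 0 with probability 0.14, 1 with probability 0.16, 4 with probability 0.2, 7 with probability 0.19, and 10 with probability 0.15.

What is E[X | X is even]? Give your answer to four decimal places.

P(X is even) = 0.14 + 0.2 + 0.15 = 0.49.
E[X | X is even] = [0·0.14 + 4·0.2 + 10·0.15] / 0.49
 = 2.3 / 0.49
 = 230/49

4.6939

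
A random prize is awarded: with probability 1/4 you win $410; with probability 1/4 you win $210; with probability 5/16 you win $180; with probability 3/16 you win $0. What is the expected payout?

E[payout] = 410·1/4 + 210·1/4 + 180·5/16 + 0·3/16
 = 205/2 + 105/2 + 225/4 + 0
 = 845/4

211.25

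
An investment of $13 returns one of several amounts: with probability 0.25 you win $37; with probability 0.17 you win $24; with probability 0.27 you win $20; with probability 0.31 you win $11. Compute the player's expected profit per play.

E[payout] = 37·0.25 + 24·0.17 + 20·0.27 + 11·0.31
 = 9.25 + 4.08 + 5.4 + 3.41
 = 22.14
Net = 22.14 - 13 = 9.14

9.14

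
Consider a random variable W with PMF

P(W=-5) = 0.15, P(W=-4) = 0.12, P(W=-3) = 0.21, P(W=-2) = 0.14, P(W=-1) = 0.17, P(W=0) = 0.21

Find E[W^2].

8.29

E[W^2] = Σ w^2·P(W=w)
 = 25·0.15 + 16·0.12 + 9·0.21 + 4·0.14 + 1·0.17 + 0·0.21
 = 3.75 + 1.92 + 1.89 + 0.56 + 0.17 + 0
 = 8.29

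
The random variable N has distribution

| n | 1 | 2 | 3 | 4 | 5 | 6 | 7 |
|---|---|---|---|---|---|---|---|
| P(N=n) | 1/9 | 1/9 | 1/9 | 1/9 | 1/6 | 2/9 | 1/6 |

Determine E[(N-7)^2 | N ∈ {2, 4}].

17

P(N ∈ {2, 4}) = 1/9 + 1/9 = 2/9.
E[(N-7)^2 | N ∈ {2, 4}] = [25·1/9 + 9·1/9] / (2/9)
 = 34/9 / (2/9)
 = 17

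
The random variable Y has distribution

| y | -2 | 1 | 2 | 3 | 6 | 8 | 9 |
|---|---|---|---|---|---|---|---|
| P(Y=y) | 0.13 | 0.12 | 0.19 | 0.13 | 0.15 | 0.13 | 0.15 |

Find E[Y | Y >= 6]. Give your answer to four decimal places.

7.6512

P(Y >= 6) = 0.15 + 0.13 + 0.15 = 0.43.
E[Y | Y >= 6] = [6·0.15 + 8·0.13 + 9·0.15] / 0.43
 = 3.29 / 0.43
 = 329/43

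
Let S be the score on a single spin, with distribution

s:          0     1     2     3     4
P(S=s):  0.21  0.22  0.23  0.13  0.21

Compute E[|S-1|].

1.33

E[|S-1|] = Σ |s-1|·P(S=s)
 = 1·0.21 + 0·0.22 + 1·0.23 + 2·0.13 + 3·0.21
 = 0.21 + 0 + 0.23 + 0.26 + 0.63
 = 1.33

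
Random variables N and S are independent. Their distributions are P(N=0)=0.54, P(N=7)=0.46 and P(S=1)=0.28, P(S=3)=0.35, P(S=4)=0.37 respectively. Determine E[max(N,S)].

4.7374

E[max(N,S)] = Σ_n Σ_s max(n,s) · P(N=n)P(S=s)
 = 1·0.1512 + 3·0.189 + 4·0.1998 + 7·0.1288 + 7·0.161 + 7·0.1702
 = 0.1512 + 0.567 + 0.7992 + 0.9016 + 1.127 + 1.1914
 = 4.7374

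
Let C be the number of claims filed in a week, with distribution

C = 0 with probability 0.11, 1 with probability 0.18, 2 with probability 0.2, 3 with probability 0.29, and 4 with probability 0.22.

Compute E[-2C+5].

0.34

E[-2C+5] = Σ (-2c+5)·P(C=c)
 = 5·0.11 + 3·0.18 + 1·0.2 + (-1)·0.29 + (-3)·0.22
 = 0.55 + 0.54 + 0.2 + (-0.29) + (-0.66)
 = 0.34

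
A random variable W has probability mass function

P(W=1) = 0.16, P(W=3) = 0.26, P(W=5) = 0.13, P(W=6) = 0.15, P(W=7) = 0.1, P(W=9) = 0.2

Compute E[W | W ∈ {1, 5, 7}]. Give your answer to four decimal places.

P(W ∈ {1, 5, 7}) = 0.16 + 0.13 + 0.1 = 0.39.
E[W | W ∈ {1, 5, 7}] = [1·0.16 + 5·0.13 + 7·0.1] / 0.39
 = 1.51 / 0.39
 = 151/39

3.8718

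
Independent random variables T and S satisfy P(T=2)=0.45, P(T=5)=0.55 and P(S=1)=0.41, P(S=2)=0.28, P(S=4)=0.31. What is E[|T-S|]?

E[|T-S|] = Σ_t Σ_s |t-s| · P(T=t)P(S=s)
 = 1·0.1845 + 0·0.126 + 2·0.1395 + 4·0.2255 + 3·0.154 + 1·0.1705
 = 0.1845 + 0 + 0.279 + 0.902 + 0.462 + 0.1705
 = 1.998

1.998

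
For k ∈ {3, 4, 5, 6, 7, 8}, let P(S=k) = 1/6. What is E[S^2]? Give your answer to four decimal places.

E[S^2] = Σ s^2·P(S=s)
 = 9·1/6 + 16·1/6 + 25·1/6 + 36·1/6 + 49·1/6 + 64·1/6
 = 3/2 + 8/3 + 25/6 + 6 + 49/6 + 32/3
 = 199/6

33.1667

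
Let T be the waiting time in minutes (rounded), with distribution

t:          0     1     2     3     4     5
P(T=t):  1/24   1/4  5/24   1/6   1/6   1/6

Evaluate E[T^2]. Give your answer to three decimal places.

9.417

E[T^2] = Σ t^2·P(T=t)
 = 0·1/24 + 1·1/4 + 4·5/24 + 9·1/6 + 16·1/6 + 25·1/6
 = 0 + 1/4 + 5/6 + 3/2 + 8/3 + 25/6
 = 113/12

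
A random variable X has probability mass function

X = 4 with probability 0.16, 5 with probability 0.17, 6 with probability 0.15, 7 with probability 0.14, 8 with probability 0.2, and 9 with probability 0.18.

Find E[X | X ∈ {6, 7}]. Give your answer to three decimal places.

P(X ∈ {6, 7}) = 0.15 + 0.14 = 0.29.
E[X | X ∈ {6, 7}] = [6·0.15 + 7·0.14] / 0.29
 = 1.88 / 0.29
 = 188/29

6.483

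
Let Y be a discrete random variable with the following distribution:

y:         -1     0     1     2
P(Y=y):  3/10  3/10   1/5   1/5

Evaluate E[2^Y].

E[2^Y] = Σ 2^y·P(Y=y)
 = 1/2·3/10 + 1·3/10 + 2·1/5 + 4·1/5
 = 3/20 + 3/10 + 2/5 + 4/5
 = 33/20

1.65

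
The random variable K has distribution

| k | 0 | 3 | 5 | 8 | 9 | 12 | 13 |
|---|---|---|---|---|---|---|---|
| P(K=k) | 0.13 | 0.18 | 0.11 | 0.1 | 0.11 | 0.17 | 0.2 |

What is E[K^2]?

77.96

E[K^2] = Σ k^2·P(K=k)
 = 0·0.13 + 9·0.18 + 25·0.11 + 64·0.1 + 81·0.11 + 144·0.17 + 169·0.2
 = 0 + 1.62 + 2.75 + 6.4 + 8.91 + 24.48 + 33.8
 = 77.96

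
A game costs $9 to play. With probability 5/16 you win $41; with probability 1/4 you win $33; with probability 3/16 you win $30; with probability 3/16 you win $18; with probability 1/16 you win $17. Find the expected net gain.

22.125

E[payout] = 41·5/16 + 33·1/4 + 30·3/16 + 18·3/16 + 17·1/16
 = 205/16 + 33/4 + 45/8 + 27/8 + 17/16
 = 249/8
Net = 249/8 - 9 = 177/8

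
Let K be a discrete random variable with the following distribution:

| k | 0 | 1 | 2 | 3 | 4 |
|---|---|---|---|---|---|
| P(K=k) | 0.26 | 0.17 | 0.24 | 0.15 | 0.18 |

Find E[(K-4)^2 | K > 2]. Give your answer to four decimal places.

P(K > 2) = 0.15 + 0.18 = 0.33.
E[(K-4)^2 | K > 2] = [1·0.15 + 0·0.18] / 0.33
 = 0.15 / 0.33
 = 5/11

0.4545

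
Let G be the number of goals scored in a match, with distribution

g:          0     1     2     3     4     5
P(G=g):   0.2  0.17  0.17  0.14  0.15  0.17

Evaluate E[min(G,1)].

0.8

E[min(G,1)] = Σ min(g,1)·P(G=g)
 = 0·0.2 + 1·0.17 + 1·0.17 + 1·0.14 + 1·0.15 + 1·0.17
 = 0 + 0.17 + 0.17 + 0.14 + 0.15 + 0.17
 = 0.8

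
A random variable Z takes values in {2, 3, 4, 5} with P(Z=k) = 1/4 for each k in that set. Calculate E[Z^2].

E[Z^2] = Σ z^2·P(Z=z)
 = 4·1/4 + 9·1/4 + 16·1/4 + 25·1/4
 = 1 + 9/4 + 4 + 25/4
 = 27/2

13.5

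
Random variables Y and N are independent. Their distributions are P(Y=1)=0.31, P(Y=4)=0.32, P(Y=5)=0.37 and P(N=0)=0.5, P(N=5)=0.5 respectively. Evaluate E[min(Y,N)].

E[min(Y,N)] = Σ_y Σ_n min(y,n) · P(Y=y)P(N=n)
 = 0·0.155 + 1·0.155 + 0·0.16 + 4·0.16 + 0·0.185 + 5·0.185
 = 0 + 0.155 + 0 + 0.64 + 0 + 0.925
 = 1.72

1.72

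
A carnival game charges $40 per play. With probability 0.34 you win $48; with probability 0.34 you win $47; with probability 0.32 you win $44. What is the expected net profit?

E[payout] = 48·0.34 + 47·0.34 + 44·0.32
 = 16.32 + 15.98 + 14.08
 = 46.38
Net = 46.38 - 40 = 6.38

6.38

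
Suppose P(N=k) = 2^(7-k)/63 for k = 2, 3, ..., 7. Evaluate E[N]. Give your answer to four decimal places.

E[N] = Σ n·P(N=n)
 = 2·32/63 + 3·16/63 + 4·8/63 + 5·4/63 + 6·2/63 + 7·1/63
 = 64/63 + 16/21 + 32/63 + 20/63 + 4/21 + 1/9
 = 61/21

2.9048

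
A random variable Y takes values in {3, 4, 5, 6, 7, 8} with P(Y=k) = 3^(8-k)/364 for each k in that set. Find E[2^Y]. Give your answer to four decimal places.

14.6154

E[2^Y] = Σ 2^y·P(Y=y)
 = 8·243/364 + 16·81/364 + 32·27/364 + 64·9/364 + 128·3/364 + 256·1/364
 = 486/91 + 324/91 + 216/91 + 144/91 + 96/91 + 64/91
 = 190/13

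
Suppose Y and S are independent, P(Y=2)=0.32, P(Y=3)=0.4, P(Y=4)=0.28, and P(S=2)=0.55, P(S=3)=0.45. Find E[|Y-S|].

E[|Y-S|] = Σ_y Σ_s |y-s| · P(Y=y)P(S=s)
 = 0·0.176 + 1·0.144 + 1·0.22 + 0·0.18 + 2·0.154 + 1·0.126
 = 0 + 0.144 + 0.22 + 0 + 0.308 + 0.126
 = 0.798

0.798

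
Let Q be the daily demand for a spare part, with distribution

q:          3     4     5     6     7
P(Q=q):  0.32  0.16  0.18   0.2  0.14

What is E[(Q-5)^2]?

E[(Q-5)^2] = Σ (q-5)^2·P(Q=q)
 = 4·0.32 + 1·0.16 + 0·0.18 + 1·0.2 + 4·0.14
 = 1.28 + 0.16 + 0 + 0.2 + 0.56
 = 2.2

2.2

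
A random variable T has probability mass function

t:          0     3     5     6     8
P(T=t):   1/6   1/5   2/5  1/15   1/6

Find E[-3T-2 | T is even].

-15

P(T is even) = 1/6 + 1/15 + 1/6 = 2/5.
E[-3T-2 | T is even] = [(-2)·1/6 + (-20)·1/15 + (-26)·1/6] / (2/5)
 = -6 / (2/5)
 = -15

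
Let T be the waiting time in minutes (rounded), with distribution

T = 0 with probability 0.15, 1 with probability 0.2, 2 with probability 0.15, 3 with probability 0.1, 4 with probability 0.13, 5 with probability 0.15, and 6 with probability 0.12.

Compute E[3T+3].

E[3T+3] = Σ (3t+3)·P(T=t)
 = 3·0.15 + 6·0.2 + 9·0.15 + 12·0.1 + 15·0.13 + 18·0.15 + 21·0.12
 = 0.45 + 1.2 + 1.35 + 1.2 + 1.95 + 2.7 + 2.52
 = 11.37

11.37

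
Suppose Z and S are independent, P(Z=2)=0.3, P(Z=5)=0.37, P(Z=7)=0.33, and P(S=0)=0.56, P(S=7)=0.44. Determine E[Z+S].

7.84

E[Z+S] = Σ_z Σ_s (z+s) · P(Z=z)P(S=s)
 = 2·0.168 + 9·0.132 + 5·0.2072 + 12·0.1628 + 7·0.1848 + 14·0.1452
 = 0.336 + 1.188 + 1.036 + 1.9536 + 1.2936 + 2.0328
 = 7.84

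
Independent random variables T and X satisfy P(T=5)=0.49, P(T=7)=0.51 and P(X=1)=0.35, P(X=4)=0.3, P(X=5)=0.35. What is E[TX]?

19.866

E[TX] = Σ_t Σ_x tx · P(T=t)P(X=x)
 = 5·0.1715 + 20·0.147 + 25·0.1715 + 7·0.1785 + 28·0.153 + 35·0.1785
 = 0.8575 + 2.94 + 4.2875 + 1.2495 + 4.284 + 6.2475
 = 19.866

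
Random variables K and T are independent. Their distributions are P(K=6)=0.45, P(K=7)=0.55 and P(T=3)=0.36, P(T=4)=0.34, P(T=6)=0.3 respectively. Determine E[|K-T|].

E[|K-T|] = Σ_k Σ_t |k-t| · P(K=k)P(T=t)
 = 3·0.162 + 2·0.153 + 0·0.135 + 4·0.198 + 3·0.187 + 1·0.165
 = 0.486 + 0.306 + 0 + 0.792 + 0.561 + 0.165
 = 2.31

2.31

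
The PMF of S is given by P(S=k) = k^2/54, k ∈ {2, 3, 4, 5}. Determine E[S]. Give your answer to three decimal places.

4.148

E[S] = Σ s·P(S=s)
 = 2·2/27 + 3·1/6 + 4·8/27 + 5·25/54
 = 4/27 + 1/2 + 32/27 + 125/54
 = 112/27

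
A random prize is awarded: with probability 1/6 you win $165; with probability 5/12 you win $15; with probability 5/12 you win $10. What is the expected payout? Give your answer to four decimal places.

E[payout] = 165·1/6 + 15·5/12 + 10·5/12
 = 55/2 + 25/4 + 25/6
 = 455/12

37.9167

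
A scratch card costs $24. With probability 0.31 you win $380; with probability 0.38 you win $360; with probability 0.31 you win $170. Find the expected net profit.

283.3

E[payout] = 380·0.31 + 360·0.38 + 170·0.31
 = 117.8 + 136.8 + 52.7
 = 307.3
Net = 307.3 - 24 = 283.3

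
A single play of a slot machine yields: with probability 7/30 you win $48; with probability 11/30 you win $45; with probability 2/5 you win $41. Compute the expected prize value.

44.1

E[payout] = 48·7/30 + 45·11/30 + 41·2/5
 = 56/5 + 33/2 + 82/5
 = 441/10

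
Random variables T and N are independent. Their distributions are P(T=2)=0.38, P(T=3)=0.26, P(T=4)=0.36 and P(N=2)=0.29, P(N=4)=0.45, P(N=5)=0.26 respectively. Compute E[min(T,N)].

E[min(T,N)] = Σ_t Σ_n min(t,n) · P(T=t)P(N=n)
 = 2·0.1102 + 2·0.171 + 2·0.0988 + 2·0.0754 + 3·0.117 + 3·0.0676 + 2·0.1044 + 4·0.162 + 4·0.0936
 = 0.2204 + 0.342 + 0.1976 + 0.1508 + 0.351 + 0.2028 + 0.2088 + 0.648 + 0.3744
 = 2.6958

2.6958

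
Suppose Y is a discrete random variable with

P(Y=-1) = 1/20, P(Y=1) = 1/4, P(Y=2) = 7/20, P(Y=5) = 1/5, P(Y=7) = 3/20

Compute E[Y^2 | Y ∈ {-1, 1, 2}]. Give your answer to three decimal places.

P(Y ∈ {-1, 1, 2}) = 1/20 + 1/4 + 7/20 = 13/20.
E[Y^2 | Y ∈ {-1, 1, 2}] = [1·1/20 + 1·1/4 + 4·7/20] / (13/20)
 = 17/10 / (13/20)
 = 34/13

2.615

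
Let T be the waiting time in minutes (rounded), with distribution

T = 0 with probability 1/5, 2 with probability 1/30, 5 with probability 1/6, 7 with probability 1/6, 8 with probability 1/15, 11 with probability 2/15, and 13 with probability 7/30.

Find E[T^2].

E[T^2] = Σ t^2·P(T=t)
 = 0·1/5 + 4·1/30 + 25·1/6 + 49·1/6 + 64·1/15 + 121·2/15 + 169·7/30
 = 0 + 2/15 + 25/6 + 49/6 + 64/15 + 242/15 + 1183/30
 = 723/10

72.3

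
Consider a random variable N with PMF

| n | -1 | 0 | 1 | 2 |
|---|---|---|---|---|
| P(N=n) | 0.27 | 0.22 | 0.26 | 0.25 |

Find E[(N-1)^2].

1.55

E[(N-1)^2] = Σ (n-1)^2·P(N=n)
 = 4·0.27 + 1·0.22 + 0·0.26 + 1·0.25
 = 1.08 + 0.22 + 0 + 0.25
 = 1.55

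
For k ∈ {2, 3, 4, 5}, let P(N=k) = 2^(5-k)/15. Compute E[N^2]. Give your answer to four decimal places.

E[N^2] = Σ n^2·P(N=n)
 = 4·8/15 + 9·4/15 + 16·2/15 + 25·1/15
 = 32/15 + 12/5 + 32/15 + 5/3
 = 25/3

8.3333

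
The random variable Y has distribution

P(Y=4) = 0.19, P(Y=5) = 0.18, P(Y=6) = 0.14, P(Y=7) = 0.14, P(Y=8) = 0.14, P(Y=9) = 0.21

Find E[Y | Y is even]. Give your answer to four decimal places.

5.7872

P(Y is even) = 0.19 + 0.14 + 0.14 = 0.47.
E[Y | Y is even] = [4·0.19 + 6·0.14 + 8·0.14] / 0.47
 = 2.72 / 0.47
 = 272/47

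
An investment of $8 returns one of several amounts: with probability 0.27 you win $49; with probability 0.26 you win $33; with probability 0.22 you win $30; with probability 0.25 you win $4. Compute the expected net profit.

E[payout] = 49·0.27 + 33·0.26 + 30·0.22 + 4·0.25
 = 13.23 + 8.58 + 6.6 + 1
 = 29.41
Net = 29.41 - 8 = 21.41

21.41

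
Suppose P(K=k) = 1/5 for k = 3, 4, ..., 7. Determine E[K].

E[K] = Σ k·P(K=k)
 = 3·1/5 + 4·1/5 + 5·1/5 + 6·1/5 + 7·1/5
 = 3/5 + 4/5 + 1 + 6/5 + 7/5
 = 5

5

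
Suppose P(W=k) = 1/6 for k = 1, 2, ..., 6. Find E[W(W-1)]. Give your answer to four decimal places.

E[W(W-1)] = Σ w(w-1)·P(W=w)
 = 0·1/6 + 2·1/6 + 6·1/6 + 12·1/6 + 20·1/6 + 30·1/6
 = 0 + 1/3 + 1 + 2 + 10/3 + 5
 = 35/3

11.6667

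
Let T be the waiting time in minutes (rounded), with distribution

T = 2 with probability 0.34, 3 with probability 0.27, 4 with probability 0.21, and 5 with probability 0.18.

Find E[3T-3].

6.69

E[3T-3] = Σ (3t-3)·P(T=t)
 = 3·0.34 + 6·0.27 + 9·0.21 + 12·0.18
 = 1.02 + 1.62 + 1.89 + 2.16
 = 6.69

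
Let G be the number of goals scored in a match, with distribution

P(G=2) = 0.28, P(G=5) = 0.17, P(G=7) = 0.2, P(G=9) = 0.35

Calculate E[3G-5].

12.88

E[3G-5] = Σ (3g-5)·P(G=g)
 = 1·0.28 + 10·0.17 + 16·0.2 + 22·0.35
 = 0.28 + 1.7 + 3.2 + 7.7
 = 12.88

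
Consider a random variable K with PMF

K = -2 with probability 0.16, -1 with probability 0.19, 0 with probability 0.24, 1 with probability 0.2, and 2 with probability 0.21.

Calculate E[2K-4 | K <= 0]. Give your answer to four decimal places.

-5.7288

P(K <= 0) = 0.16 + 0.19 + 0.24 = 0.59.
E[2K-4 | K <= 0] = [(-8)·0.16 + (-6)·0.19 + (-4)·0.24] / 0.59
 = -3.38 / 0.59
 = -338/59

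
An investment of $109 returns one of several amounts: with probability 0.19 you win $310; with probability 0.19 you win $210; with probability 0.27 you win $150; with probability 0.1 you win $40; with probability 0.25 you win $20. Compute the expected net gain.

E[payout] = 310·0.19 + 210·0.19 + 150·0.27 + 40·0.1 + 20·0.25
 = 58.9 + 39.9 + 40.5 + 4 + 5
 = 148.3
Net = 148.3 - 109 = 39.3

39.3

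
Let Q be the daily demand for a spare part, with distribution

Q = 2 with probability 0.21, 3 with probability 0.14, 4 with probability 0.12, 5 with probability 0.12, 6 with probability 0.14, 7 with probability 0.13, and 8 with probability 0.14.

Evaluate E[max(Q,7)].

7.14

E[max(Q,7)] = Σ max(q,7)·P(Q=q)
 = 7·0.21 + 7·0.14 + 7·0.12 + 7·0.12 + 7·0.14 + 7·0.13 + 8·0.14
 = 1.47 + 0.98 + 0.84 + 0.84 + 0.98 + 0.91 + 1.12
 = 7.14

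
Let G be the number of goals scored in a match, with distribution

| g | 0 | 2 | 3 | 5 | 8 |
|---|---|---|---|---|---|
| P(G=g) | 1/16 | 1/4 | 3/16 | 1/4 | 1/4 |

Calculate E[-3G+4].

-8.9375

E[-3G+4] = Σ (-3g+4)·P(G=g)
 = 4·1/16 + (-2)·1/4 + (-5)·3/16 + (-11)·1/4 + (-20)·1/4
 = 1/4 + (-1/2) + (-15/16) + (-11/4) + (-5)
 = -143/16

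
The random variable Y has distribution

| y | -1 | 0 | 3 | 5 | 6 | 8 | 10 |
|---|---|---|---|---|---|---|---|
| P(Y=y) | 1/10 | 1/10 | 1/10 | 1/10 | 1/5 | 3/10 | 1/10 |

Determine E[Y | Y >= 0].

6

P(Y >= 0) = 1/10 + 1/10 + 1/10 + 1/5 + 3/10 + 1/10 = 9/10.
E[Y | Y >= 0] = [0·1/10 + 3·1/10 + 5·1/10 + 6·1/5 + 8·3/10 + 10·1/10] / (9/10)
 = 27/5 / (9/10)
 = 6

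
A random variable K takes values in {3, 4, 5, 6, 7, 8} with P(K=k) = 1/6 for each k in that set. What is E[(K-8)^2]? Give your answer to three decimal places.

9.167

E[(K-8)^2] = Σ (k-8)^2·P(K=k)
 = 25·1/6 + 16·1/6 + 9·1/6 + 4·1/6 + 1·1/6 + 0·1/6
 = 25/6 + 8/3 + 3/2 + 2/3 + 1/6 + 0
 = 55/6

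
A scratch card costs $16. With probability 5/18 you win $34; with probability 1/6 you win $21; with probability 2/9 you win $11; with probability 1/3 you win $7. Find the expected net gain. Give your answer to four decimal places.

1.7222

E[payout] = 34·5/18 + 21·1/6 + 11·2/9 + 7·1/3
 = 85/9 + 7/2 + 22/9 + 7/3
 = 319/18
Net = 319/18 - 16 = 31/18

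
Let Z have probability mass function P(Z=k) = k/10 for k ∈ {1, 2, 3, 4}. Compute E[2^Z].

9.8

E[2^Z] = Σ 2^z·P(Z=z)
 = 2·1/10 + 4·1/5 + 8·3/10 + 16·2/5
 = 1/5 + 4/5 + 12/5 + 32/5
 = 49/5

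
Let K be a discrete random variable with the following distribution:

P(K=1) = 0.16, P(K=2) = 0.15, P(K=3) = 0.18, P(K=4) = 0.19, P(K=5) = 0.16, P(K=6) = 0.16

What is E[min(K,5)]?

E[min(K,5)] = Σ min(k,5)·P(K=k)
 = 1·0.16 + 2·0.15 + 3·0.18 + 4·0.19 + 5·0.16 + 5·0.16
 = 0.16 + 0.3 + 0.54 + 0.76 + 0.8 + 0.8
 = 3.36

3.36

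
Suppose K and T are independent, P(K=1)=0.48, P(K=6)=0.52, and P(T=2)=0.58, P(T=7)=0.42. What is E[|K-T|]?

E[|K-T|] = Σ_k Σ_t |k-t| · P(K=k)P(T=t)
 = 1·0.2784 + 6·0.2016 + 4·0.3016 + 1·0.2184
 = 0.2784 + 1.2096 + 1.2064 + 0.2184
 = 2.9128

2.9128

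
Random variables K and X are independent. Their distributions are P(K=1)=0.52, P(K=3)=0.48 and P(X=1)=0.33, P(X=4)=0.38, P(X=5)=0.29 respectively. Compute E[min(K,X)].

1.6432

E[min(K,X)] = Σ_k Σ_x min(k,x) · P(K=k)P(X=x)
 = 1·0.1716 + 1·0.1976 + 1·0.1508 + 1·0.1584 + 3·0.1824 + 3·0.1392
 = 0.1716 + 0.1976 + 0.1508 + 0.1584 + 0.5472 + 0.4176
 = 1.6432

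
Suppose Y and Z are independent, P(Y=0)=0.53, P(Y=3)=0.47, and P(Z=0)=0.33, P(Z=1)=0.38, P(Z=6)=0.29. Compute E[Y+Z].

3.53

E[Y+Z] = Σ_y Σ_z (y+z) · P(Y=y)P(Z=z)
 = 0·0.1749 + 1·0.2014 + 6·0.1537 + 3·0.1551 + 4·0.1786 + 9·0.1363
 = 0 + 0.2014 + 0.9222 + 0.4653 + 0.7144 + 1.2267
 = 3.53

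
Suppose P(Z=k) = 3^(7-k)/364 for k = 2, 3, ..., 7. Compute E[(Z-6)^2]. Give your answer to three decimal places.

E[(Z-6)^2] = Σ (z-6)^2·P(Z=z)
 = 16·243/364 + 9·81/364 + 4·27/364 + 1·9/364 + 0·3/364 + 1·1/364
 = 972/91 + 729/364 + 27/91 + 9/364 + 0 + 1/364
 = 4735/364

13.008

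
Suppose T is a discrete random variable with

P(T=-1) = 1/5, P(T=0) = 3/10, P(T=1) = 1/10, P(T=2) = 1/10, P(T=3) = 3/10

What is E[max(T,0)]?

1.2

E[max(T,0)] = Σ max(t,0)·P(T=t)
 = 0·1/5 + 0·3/10 + 1·1/10 + 2·1/10 + 3·3/10
 = 0 + 0 + 1/10 + 1/5 + 9/10
 = 6/5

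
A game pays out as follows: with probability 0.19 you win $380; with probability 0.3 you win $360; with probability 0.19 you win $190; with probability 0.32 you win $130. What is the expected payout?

257.9

E[payout] = 380·0.19 + 360·0.3 + 190·0.19 + 130·0.32
 = 72.2 + 108 + 36.1 + 41.6
 = 257.9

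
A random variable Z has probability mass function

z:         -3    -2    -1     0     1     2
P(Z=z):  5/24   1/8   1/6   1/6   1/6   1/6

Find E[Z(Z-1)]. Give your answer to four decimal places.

3.9167

E[Z(Z-1)] = Σ z(z-1)·P(Z=z)
 = 12·5/24 + 6·1/8 + 2·1/6 + 0·1/6 + 0·1/6 + 2·1/6
 = 5/2 + 3/4 + 1/3 + 0 + 0 + 1/3
 = 47/12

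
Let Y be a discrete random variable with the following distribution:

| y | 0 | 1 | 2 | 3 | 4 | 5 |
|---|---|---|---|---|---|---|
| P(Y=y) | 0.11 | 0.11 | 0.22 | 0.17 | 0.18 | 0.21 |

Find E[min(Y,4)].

E[min(Y,4)] = Σ min(y,4)·P(Y=y)
 = 0·0.11 + 1·0.11 + 2·0.22 + 3·0.17 + 4·0.18 + 4·0.21
 = 0 + 0.11 + 0.44 + 0.51 + 0.72 + 0.84
 = 2.62

2.62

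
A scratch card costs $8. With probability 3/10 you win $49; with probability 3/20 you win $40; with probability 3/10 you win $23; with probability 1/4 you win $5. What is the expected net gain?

20.85

E[payout] = 49·3/10 + 40·3/20 + 23·3/10 + 5·1/4
 = 147/10 + 6 + 69/10 + 5/4
 = 577/20
Net = 577/20 - 8 = 417/20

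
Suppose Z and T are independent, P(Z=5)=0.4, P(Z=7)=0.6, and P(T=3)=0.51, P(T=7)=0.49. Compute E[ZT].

30.752

E[ZT] = Σ_z Σ_t zt · P(Z=z)P(T=t)
 = 15·0.204 + 35·0.196 + 21·0.306 + 49·0.294
 = 3.06 + 6.86 + 6.426 + 14.406
 = 30.752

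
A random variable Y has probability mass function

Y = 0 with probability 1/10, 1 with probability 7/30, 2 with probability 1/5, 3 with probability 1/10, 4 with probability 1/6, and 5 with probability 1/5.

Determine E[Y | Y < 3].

P(Y < 3) = 1/10 + 7/30 + 1/5 = 8/15.
E[Y | Y < 3] = [0·1/10 + 1·7/30 + 2·1/5] / (8/15)
 = 19/30 / (8/15)
 = 19/16

1.1875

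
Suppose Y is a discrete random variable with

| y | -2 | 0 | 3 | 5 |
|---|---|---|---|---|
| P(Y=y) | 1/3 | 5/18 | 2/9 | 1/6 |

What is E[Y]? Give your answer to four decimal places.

0.8333

E[Y] = Σ y·P(Y=y)
 = (-2)·1/3 + 0·5/18 + 3·2/9 + 5·1/6
 = (-2/3) + 0 + 2/3 + 5/6
 = 5/6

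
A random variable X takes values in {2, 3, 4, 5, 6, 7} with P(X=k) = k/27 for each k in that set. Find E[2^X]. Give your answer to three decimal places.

56.889

E[2^X] = Σ 2^x·P(X=x)
 = 4·2/27 + 8·1/9 + 16·4/27 + 32·5/27 + 64·2/9 + 128·7/27
 = 8/27 + 8/9 + 64/27 + 160/27 + 128/9 + 896/27
 = 512/9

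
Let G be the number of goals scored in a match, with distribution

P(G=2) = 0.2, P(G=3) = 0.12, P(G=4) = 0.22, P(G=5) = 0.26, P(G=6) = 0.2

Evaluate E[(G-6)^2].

5.42

E[(G-6)^2] = Σ (g-6)^2·P(G=g)
 = 16·0.2 + 9·0.12 + 4·0.22 + 1·0.26 + 0·0.2
 = 3.2 + 1.08 + 0.88 + 0.26 + 0
 = 5.42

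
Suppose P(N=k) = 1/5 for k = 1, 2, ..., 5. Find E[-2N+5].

-1

E[-2N+5] = Σ (-2n+5)·P(N=n)
 = 3·1/5 + 1·1/5 + (-1)·1/5 + (-3)·1/5 + (-5)·1/5
 = 3/5 + 1/5 + (-1/5) + (-3/5) + (-1)
 = -1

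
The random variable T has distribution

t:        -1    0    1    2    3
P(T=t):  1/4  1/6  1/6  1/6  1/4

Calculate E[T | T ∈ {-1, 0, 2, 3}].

1

P(T ∈ {-1, 0, 2, 3}) = 1/4 + 1/6 + 1/6 + 1/4 = 5/6.
E[T | T ∈ {-1, 0, 2, 3}] = [(-1)·1/4 + 0·1/6 + 2·1/6 + 3·1/4] / (5/6)
 = 5/6 / (5/6)
 = 1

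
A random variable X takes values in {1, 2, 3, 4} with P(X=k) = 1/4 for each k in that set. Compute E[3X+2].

9.5

E[3X+2] = Σ (3x+2)·P(X=x)
 = 5·1/4 + 8·1/4 + 11·1/4 + 14·1/4
 = 5/4 + 2 + 11/4 + 7/2
 = 19/2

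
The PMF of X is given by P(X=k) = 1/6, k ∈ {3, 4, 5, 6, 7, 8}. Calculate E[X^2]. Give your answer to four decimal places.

33.1667

E[X^2] = Σ x^2·P(X=x)
 = 9·1/6 + 16·1/6 + 25·1/6 + 36·1/6 + 49·1/6 + 64·1/6
 = 3/2 + 8/3 + 25/6 + 6 + 49/6 + 32/3
 = 199/6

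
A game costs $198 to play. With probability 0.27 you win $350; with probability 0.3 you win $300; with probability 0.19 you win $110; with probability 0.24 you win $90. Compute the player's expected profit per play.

29

E[payout] = 350·0.27 + 300·0.3 + 110·0.19 + 90·0.24
 = 94.5 + 90 + 20.9 + 21.6
 = 227
Net = 227 - 198 = 29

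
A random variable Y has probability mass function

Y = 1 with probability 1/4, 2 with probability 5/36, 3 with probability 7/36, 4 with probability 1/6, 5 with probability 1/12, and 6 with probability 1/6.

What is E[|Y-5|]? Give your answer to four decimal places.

2.1389

E[|Y-5|] = Σ |y-5|·P(Y=y)
 = 4·1/4 + 3·5/36 + 2·7/36 + 1·1/6 + 0·1/12 + 1·1/6
 = 1 + 5/12 + 7/18 + 1/6 + 0 + 1/6
 = 77/36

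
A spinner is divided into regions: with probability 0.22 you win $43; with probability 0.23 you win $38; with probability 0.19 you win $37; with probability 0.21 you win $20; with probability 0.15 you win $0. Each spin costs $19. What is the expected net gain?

E[payout] = 43·0.22 + 38·0.23 + 37·0.19 + 20·0.21 + 0·0.15
 = 9.46 + 8.74 + 7.03 + 4.2 + 0
 = 29.43
Net = 29.43 - 19 = 10.43

10.43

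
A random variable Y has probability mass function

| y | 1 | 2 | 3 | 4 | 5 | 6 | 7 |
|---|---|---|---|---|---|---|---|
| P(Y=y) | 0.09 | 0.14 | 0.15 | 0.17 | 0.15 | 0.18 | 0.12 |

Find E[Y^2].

20.83

E[Y^2] = Σ y^2·P(Y=y)
 = 1·0.09 + 4·0.14 + 9·0.15 + 16·0.17 + 25·0.15 + 36·0.18 + 49·0.12
 = 0.09 + 0.56 + 1.35 + 2.72 + 3.75 + 6.48 + 5.88
 = 20.83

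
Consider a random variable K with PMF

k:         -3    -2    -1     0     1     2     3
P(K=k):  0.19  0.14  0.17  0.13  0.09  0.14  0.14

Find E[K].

-0.23

E[K] = Σ k·P(K=k)
 = (-3)·0.19 + (-2)·0.14 + (-1)·0.17 + 0·0.13 + 1·0.09 + 2·0.14 + 3·0.14
 = (-0.57) + (-0.28) + (-0.17) + 0 + 0.09 + 0.28 + 0.42
 = -0.23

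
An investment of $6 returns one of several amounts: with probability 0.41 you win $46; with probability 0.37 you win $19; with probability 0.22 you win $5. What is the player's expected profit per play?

E[payout] = 46·0.41 + 19·0.37 + 5·0.22
 = 18.86 + 7.03 + 1.1
 = 26.99
Net = 26.99 - 6 = 20.99

20.99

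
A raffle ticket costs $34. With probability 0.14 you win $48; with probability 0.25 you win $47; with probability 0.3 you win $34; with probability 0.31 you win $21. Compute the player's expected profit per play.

1.18

E[payout] = 48·0.14 + 47·0.25 + 34·0.3 + 21·0.31
 = 6.72 + 11.75 + 10.2 + 6.51
 = 35.18
Net = 35.18 - 34 = 1.18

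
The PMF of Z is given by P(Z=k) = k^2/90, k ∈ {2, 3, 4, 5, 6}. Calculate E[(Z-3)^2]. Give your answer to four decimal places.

E[(Z-3)^2] = Σ (z-3)^2·P(Z=z)
 = 1·2/45 + 0·1/10 + 1·8/45 + 4·5/18 + 9·2/5
 = 2/45 + 0 + 8/45 + 10/9 + 18/5
 = 74/15

4.9333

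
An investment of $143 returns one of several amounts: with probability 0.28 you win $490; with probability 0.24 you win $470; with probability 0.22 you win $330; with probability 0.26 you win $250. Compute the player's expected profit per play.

244.6

E[payout] = 490·0.28 + 470·0.24 + 330·0.22 + 250·0.26
 = 137.2 + 112.8 + 72.6 + 65
 = 387.6
Net = 387.6 - 143 = 244.6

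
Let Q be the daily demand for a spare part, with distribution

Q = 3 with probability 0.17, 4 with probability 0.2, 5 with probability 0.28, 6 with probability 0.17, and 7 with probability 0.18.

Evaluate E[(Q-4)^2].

2.75

E[(Q-4)^2] = Σ (q-4)^2·P(Q=q)
 = 1·0.17 + 0·0.2 + 1·0.28 + 4·0.17 + 9·0.18
 = 0.17 + 0 + 0.28 + 0.68 + 1.62
 = 2.75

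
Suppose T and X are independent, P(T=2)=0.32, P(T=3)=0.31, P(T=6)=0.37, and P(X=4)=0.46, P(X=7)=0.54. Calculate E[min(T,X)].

3.4496

E[min(T,X)] = Σ_t Σ_x min(t,x) · P(T=t)P(X=x)
 = 2·0.1472 + 2·0.1728 + 3·0.1426 + 3·0.1674 + 4·0.1702 + 6·0.1998
 = 0.2944 + 0.3456 + 0.4278 + 0.5022 + 0.6808 + 1.1988
 = 3.4496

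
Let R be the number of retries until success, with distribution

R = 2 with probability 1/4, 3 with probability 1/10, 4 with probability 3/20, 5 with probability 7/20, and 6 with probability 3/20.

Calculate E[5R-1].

19.25

E[5R-1] = Σ (5r-1)·P(R=r)
 = 9·1/4 + 14·1/10 + 19·3/20 + 24·7/20 + 29·3/20
 = 9/4 + 7/5 + 57/20 + 42/5 + 87/20
 = 77/4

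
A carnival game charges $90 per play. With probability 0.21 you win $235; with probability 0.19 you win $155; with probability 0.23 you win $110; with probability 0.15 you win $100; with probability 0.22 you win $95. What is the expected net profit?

50

E[payout] = 235·0.21 + 155·0.19 + 110·0.23 + 100·0.15 + 95·0.22
 = 49.35 + 29.45 + 25.3 + 15 + 20.9
 = 140
Net = 140 - 90 = 50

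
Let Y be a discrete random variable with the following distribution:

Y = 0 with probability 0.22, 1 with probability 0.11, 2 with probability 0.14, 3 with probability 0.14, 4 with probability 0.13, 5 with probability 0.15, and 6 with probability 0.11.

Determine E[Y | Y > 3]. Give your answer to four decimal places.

4.9487

P(Y > 3) = 0.13 + 0.15 + 0.11 = 0.39.
E[Y | Y > 3] = [4·0.13 + 5·0.15 + 6·0.11] / 0.39
 = 1.93 / 0.39
 = 193/39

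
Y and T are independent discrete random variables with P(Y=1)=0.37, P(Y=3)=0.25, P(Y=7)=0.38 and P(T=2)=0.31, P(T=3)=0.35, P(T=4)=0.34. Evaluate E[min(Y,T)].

2.1939

E[min(Y,T)] = Σ_y Σ_t min(y,t) · P(Y=y)P(T=t)
 = 1·0.1147 + 1·0.1295 + 1·0.1258 + 2·0.0775 + 3·0.0875 + 3·0.085 + 2·0.1178 + 3·0.133 + 4·0.1292
 = 0.1147 + 0.1295 + 0.1258 + 0.155 + 0.2625 + 0.255 + 0.2356 + 0.399 + 0.5168
 = 2.1939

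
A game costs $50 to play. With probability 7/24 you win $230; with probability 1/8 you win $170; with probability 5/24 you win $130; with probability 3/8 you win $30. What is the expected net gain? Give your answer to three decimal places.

E[payout] = 230·7/24 + 170·1/8 + 130·5/24 + 30·3/8
 = 805/12 + 85/4 + 325/12 + 45/4
 = 380/3
Net = 380/3 - 50 = 230/3

76.667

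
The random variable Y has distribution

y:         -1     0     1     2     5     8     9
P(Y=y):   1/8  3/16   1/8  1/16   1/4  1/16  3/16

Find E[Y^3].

E[Y^3] = Σ y^3·P(Y=y)
 = (-1)·1/8 + 0·3/16 + 1·1/8 + 8·1/16 + 125·1/4 + 512·1/16 + 729·3/16
 = (-1/8) + 0 + 1/8 + 1/2 + 125/4 + 32 + 2187/16
 = 3207/16

200.4375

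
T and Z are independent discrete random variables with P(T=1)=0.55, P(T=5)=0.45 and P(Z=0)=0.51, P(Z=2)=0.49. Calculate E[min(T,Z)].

E[min(T,Z)] = Σ_t Σ_z min(t,z) · P(T=t)P(Z=z)
 = 0·0.2805 + 1·0.2695 + 0·0.2295 + 2·0.2205
 = 0 + 0.2695 + 0 + 0.441
 = 0.7105

0.7105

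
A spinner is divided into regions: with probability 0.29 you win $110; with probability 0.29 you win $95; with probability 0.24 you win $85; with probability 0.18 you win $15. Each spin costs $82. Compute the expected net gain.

E[payout] = 110·0.29 + 95·0.29 + 85·0.24 + 15·0.18
 = 31.9 + 27.55 + 20.4 + 2.7
 = 82.55
Net = 82.55 - 82 = 0.55

0.55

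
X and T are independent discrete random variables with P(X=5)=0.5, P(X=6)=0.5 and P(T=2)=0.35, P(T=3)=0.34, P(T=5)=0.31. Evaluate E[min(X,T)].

3.27

E[min(X,T)] = Σ_x Σ_t min(x,t) · P(X=x)P(T=t)
 = 2·0.175 + 3·0.17 + 5·0.155 + 2·0.175 + 3·0.17 + 5·0.155
 = 0.35 + 0.51 + 0.775 + 0.35 + 0.51 + 0.775
 = 3.27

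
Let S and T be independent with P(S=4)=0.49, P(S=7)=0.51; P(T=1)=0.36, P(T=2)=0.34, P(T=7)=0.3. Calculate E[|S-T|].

3.272

E[|S-T|] = Σ_s Σ_t |s-t| · P(S=s)P(T=t)
 = 3·0.1764 + 2·0.1666 + 3·0.147 + 6·0.1836 + 5·0.1734 + 0·0.153
 = 0.5292 + 0.3332 + 0.441 + 1.1016 + 0.867 + 0
 = 3.272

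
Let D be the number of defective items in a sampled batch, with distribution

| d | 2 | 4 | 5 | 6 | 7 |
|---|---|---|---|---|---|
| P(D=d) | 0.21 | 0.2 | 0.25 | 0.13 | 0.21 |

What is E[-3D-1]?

E[-3D-1] = Σ (-3d-1)·P(D=d)
 = (-7)·0.21 + (-13)·0.2 + (-16)·0.25 + (-19)·0.13 + (-22)·0.21
 = (-1.47) + (-2.6) + (-4) + (-2.47) + (-4.62)
 = -15.16

-15.16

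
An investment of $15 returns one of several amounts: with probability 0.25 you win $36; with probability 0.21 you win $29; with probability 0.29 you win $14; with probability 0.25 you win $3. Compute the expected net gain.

4.9

E[payout] = 36·0.25 + 29·0.21 + 14·0.29 + 3·0.25
 = 9 + 6.09 + 4.06 + 0.75
 = 19.9
Net = 19.9 - 15 = 4.9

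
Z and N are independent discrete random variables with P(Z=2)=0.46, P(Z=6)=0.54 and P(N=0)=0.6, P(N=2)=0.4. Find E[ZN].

E[ZN] = Σ_z Σ_n zn · P(Z=z)P(N=n)
 = 0·0.276 + 4·0.184 + 0·0.324 + 12·0.216
 = 0 + 0.736 + 0 + 2.592
 = 3.328

3.328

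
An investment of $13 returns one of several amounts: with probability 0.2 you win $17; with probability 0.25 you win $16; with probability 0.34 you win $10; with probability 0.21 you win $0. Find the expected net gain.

-2.2

E[payout] = 17·0.2 + 16·0.25 + 10·0.34 + 0·0.21
 = 3.4 + 4 + 3.4 + 0
 = 10.8
Net = 10.8 - 13 = -2.2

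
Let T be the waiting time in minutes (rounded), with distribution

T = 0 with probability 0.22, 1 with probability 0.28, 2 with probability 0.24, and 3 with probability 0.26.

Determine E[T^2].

3.58

E[T^2] = Σ t^2·P(T=t)
 = 0·0.22 + 1·0.28 + 4·0.24 + 9·0.26
 = 0 + 0.28 + 0.96 + 2.34
 = 3.58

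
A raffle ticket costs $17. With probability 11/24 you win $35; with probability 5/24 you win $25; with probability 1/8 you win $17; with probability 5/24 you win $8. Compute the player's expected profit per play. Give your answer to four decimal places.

E[payout] = 35·11/24 + 25·5/24 + 17·1/8 + 8·5/24
 = 385/24 + 125/24 + 17/8 + 5/3
 = 601/24
Net = 601/24 - 17 = 193/24

8.0417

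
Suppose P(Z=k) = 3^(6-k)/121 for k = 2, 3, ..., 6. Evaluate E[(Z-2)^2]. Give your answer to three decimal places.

E[(Z-2)^2] = Σ (z-2)^2·P(Z=z)
 = 0·81/121 + 1·27/121 + 4·9/121 + 9·3/121 + 16·1/121
 = 0 + 27/121 + 36/121 + 27/121 + 16/121
 = 106/121

0.876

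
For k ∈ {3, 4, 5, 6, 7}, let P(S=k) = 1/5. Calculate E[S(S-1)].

22

E[S(S-1)] = Σ s(s-1)·P(S=s)
 = 6·1/5 + 12·1/5 + 20·1/5 + 30·1/5 + 42·1/5
 = 6/5 + 12/5 + 4 + 6 + 42/5
 = 22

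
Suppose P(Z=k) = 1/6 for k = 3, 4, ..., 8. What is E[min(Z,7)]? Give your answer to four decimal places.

5.3333

E[min(Z,7)] = Σ min(z,7)·P(Z=z)
 = 3·1/6 + 4·1/6 + 5·1/6 + 6·1/6 + 7·1/6 + 7·1/6
 = 1/2 + 2/3 + 5/6 + 1 + 7/6 + 7/6
 = 16/3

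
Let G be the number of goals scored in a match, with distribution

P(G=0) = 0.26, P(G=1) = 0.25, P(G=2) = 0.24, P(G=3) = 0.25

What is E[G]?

E[G] = Σ g·P(G=g)
 = 0·0.26 + 1·0.25 + 2·0.24 + 3·0.25
 = 0 + 0.25 + 0.48 + 0.75
 = 1.48

1.48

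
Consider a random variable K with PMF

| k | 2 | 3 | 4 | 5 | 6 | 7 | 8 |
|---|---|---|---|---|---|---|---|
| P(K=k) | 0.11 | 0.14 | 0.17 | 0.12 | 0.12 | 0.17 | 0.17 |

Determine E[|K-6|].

E[|K-6|] = Σ |k-6|·P(K=k)
 = 4·0.11 + 3·0.14 + 2·0.17 + 1·0.12 + 0·0.12 + 1·0.17 + 2·0.17
 = 0.44 + 0.42 + 0.34 + 0.12 + 0 + 0.17 + 0.34
 = 1.83

1.83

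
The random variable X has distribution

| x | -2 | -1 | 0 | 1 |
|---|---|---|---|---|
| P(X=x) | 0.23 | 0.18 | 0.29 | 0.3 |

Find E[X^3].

-1.72

E[X^3] = Σ x^3·P(X=x)
 = (-8)·0.23 + (-1)·0.18 + 0·0.29 + 1·0.3
 = (-1.84) + (-0.18) + 0 + 0.3
 = -1.72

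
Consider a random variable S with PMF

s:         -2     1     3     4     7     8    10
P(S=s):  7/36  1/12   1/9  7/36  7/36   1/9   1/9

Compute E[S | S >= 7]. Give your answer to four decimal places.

P(S >= 7) = 7/36 + 1/9 + 1/9 = 5/12.
E[S | S >= 7] = [7·7/36 + 8·1/9 + 10·1/9] / (5/12)
 = 121/36 / (5/12)
 = 121/15

8.0667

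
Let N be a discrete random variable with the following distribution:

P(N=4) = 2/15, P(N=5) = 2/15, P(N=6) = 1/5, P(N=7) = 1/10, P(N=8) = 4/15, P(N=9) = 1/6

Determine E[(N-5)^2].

E[(N-5)^2] = Σ (n-5)^2·P(N=n)
 = 1·2/15 + 0·2/15 + 1·1/5 + 4·1/10 + 9·4/15 + 16·1/6
 = 2/15 + 0 + 1/5 + 2/5 + 12/5 + 8/3
 = 29/5

5.8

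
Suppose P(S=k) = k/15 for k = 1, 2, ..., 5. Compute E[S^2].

15

E[S^2] = Σ s^2·P(S=s)
 = 1·1/15 + 4·2/15 + 9·1/5 + 16·4/15 + 25·1/3
 = 1/15 + 8/15 + 9/5 + 64/15 + 25/3
 = 15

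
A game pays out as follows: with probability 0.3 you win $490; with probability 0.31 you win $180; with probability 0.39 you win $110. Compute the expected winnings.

E[payout] = 490·0.3 + 180·0.31 + 110·0.39
 = 147 + 55.8 + 42.9
 = 245.7

245.7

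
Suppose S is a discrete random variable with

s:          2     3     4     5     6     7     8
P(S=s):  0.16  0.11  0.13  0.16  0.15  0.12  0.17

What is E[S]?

5.07

E[S] = Σ s·P(S=s)
 = 2·0.16 + 3·0.11 + 4·0.13 + 5·0.16 + 6·0.15 + 7·0.12 + 8·0.17
 = 0.32 + 0.33 + 0.52 + 0.8 + 0.9 + 0.84 + 1.36
 = 5.07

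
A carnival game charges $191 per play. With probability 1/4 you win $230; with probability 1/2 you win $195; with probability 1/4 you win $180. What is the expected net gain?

9

E[payout] = 230·1/4 + 195·1/2 + 180·1/4
 = 115/2 + 195/2 + 45
 = 200
Net = 200 - 191 = 9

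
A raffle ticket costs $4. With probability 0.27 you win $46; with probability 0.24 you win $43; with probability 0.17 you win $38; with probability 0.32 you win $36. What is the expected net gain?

E[payout] = 46·0.27 + 43·0.24 + 38·0.17 + 36·0.32
 = 12.42 + 10.32 + 6.46 + 11.52
 = 40.72
Net = 40.72 - 4 = 36.72

36.72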